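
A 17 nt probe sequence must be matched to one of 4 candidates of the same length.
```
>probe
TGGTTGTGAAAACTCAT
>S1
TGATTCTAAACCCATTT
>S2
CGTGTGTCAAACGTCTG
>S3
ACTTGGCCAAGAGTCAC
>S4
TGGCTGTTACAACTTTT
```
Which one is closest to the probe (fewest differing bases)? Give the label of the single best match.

S1 differs at 8 bases; S2 differs at 8 bases; S3 differs at 9 bases; S4 differs at 5 bases. The closest is S4.

S4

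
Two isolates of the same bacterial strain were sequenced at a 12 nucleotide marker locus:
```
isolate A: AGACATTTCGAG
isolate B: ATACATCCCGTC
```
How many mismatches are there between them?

5

Mismatches (1-based): site 2: G→T; site 7: T→C; site 8: T→C; site 11: A→T; site 12: G→C.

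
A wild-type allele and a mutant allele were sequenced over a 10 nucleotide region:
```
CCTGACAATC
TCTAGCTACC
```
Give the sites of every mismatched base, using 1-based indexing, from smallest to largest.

1, 4, 5, 7, 9

Differences at site 1 (C→T), site 4 (G→A), site 5 (A→G), site 7 (A→T), site 9 (T→C).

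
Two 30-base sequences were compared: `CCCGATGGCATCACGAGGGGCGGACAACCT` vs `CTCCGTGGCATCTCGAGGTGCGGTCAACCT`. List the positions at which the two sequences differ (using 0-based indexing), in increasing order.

Differences at position 1 (C→T), position 3 (G→C), position 4 (A→G), position 12 (A→T), position 18 (G→T), position 23 (A→T).

1, 3, 4, 12, 18, 23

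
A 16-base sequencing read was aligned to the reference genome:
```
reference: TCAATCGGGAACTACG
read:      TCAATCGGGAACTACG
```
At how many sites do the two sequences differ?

0

The two sequences are identical at every position.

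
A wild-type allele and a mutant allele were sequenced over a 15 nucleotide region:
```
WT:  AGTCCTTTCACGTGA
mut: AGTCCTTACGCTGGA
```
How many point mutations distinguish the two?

Mismatches (1-based): position 8: T→A; position 10: A→G; position 12: G→T; position 13: T→G.

4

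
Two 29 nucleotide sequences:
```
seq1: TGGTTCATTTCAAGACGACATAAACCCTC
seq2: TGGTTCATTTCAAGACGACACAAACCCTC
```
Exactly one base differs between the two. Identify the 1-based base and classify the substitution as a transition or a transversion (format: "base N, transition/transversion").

base 21, transition

The sequences differ only at base 21: T→C (pyrimidine→pyrimidine), a transition.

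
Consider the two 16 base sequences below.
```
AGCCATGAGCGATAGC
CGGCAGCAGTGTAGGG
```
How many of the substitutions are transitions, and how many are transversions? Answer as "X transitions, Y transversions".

Transitions (purine↔purine or pyrimidine↔pyrimidine): 10 C→T, 14 A→G.
Transversions (purine↔pyrimidine): 1 A→C, 3 C→G, 6 T→G, 7 G→C, 12 A→T, 13 T→A, 16 C→G.

2 transitions, 7 transversions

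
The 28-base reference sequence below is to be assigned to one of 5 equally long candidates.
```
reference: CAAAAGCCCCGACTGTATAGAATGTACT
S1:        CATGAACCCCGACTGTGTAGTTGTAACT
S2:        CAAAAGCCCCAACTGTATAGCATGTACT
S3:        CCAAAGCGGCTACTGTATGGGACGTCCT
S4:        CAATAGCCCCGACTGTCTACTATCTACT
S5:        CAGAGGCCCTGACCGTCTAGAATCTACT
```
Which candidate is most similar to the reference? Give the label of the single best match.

S2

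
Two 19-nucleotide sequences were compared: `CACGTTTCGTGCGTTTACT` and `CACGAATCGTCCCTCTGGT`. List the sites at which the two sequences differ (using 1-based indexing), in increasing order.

Scanning 1-based: 5: T/A; 6: T/A; 11: G/C; 13: G/C; 15: T/C; 17: A/G; 18: C/G.

5, 6, 11, 13, 15, 17, 18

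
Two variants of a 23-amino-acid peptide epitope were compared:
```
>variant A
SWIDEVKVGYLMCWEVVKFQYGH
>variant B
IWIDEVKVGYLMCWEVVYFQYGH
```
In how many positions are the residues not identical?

2

The sequences differ at positions 1, 18 (1-based) — 2 in total.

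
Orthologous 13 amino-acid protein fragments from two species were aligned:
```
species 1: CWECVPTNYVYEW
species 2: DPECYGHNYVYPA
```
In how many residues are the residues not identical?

Comparing position by position, 7 residues differ: 1 (C/D), 2 (W/P), 5 (V/Y), 6 (P/G), 7 (T/H), 12 (E/P), 13 (W/A).

7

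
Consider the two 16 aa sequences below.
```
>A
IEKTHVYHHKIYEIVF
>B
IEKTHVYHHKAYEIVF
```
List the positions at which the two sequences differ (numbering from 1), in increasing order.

Differences at position 11 (I→A).

11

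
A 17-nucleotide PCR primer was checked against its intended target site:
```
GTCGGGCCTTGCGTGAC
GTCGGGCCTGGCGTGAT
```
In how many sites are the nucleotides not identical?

2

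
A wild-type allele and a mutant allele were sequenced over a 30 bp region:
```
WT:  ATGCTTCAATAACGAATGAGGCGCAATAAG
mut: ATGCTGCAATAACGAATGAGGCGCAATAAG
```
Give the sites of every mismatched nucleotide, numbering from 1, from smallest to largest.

Scanning 1-based: 6: T/G.

6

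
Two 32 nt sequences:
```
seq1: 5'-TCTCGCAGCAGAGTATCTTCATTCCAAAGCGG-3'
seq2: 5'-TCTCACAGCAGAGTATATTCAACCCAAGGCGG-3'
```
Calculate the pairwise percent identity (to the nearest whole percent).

84%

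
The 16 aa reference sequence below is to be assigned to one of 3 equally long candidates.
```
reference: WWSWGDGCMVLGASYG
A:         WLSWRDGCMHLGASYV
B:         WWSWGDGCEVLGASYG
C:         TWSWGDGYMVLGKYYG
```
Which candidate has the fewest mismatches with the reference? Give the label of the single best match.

A differs at 4 positions; B differs at 1 position; C differs at 4 positions. The closest is B.

B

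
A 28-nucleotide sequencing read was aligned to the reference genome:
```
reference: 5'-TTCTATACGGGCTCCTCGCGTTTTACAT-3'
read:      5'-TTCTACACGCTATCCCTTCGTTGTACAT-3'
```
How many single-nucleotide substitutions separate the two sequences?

8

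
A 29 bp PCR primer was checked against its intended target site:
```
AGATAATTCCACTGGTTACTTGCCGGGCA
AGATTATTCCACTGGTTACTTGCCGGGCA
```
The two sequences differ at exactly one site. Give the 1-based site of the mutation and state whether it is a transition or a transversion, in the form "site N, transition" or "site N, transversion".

site 5, transversion

The sequences differ only at site 5: A→T (purine→pyrimidine), a transversion.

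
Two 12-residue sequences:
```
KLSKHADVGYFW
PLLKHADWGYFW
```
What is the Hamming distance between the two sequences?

3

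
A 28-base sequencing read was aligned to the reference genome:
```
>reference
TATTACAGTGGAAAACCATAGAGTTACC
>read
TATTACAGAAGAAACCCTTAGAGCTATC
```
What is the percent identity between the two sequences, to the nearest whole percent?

6 positions differ (9, 10, 15, 18, 24, 27), so 22 of 28 match: 22/28 = 78.57%.

79%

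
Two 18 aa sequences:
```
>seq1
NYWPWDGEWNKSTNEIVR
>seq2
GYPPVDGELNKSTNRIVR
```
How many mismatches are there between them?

The sequences differ at positions 1, 3, 5, 9, 15 (1-based) — 5 in total.

5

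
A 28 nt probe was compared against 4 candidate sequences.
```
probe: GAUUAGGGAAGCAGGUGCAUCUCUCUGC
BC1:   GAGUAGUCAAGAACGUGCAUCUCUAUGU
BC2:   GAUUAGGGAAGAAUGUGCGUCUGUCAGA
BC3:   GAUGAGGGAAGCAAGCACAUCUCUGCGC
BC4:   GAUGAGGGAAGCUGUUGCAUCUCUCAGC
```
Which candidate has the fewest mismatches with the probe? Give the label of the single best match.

BC1 differs at 7 bases; BC2 differs at 6 bases; BC3 differs at 6 bases; BC4 differs at 4 bases. The closest is BC4.

BC4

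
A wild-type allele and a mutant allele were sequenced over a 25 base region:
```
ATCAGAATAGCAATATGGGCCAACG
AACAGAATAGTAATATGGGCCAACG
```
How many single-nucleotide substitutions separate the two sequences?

2

The sequences differ at bases 2, 11 (1-based) — 2 in total.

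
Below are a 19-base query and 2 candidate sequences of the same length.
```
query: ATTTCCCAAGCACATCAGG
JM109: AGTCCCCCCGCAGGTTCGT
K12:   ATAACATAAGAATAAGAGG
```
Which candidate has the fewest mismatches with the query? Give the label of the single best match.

K12

JM109 differs at 9 positions; K12 differs at 8 positions. The closest is K12.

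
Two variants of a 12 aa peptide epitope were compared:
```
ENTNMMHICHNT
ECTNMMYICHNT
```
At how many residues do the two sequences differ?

Comparing position by position, 2 residues differ: 2 (N/C), 7 (H/Y).

2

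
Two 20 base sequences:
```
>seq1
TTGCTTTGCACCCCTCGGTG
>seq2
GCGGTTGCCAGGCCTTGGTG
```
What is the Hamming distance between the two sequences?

Comparing position by position, 8 sites differ: 1 (T/G), 2 (T/C), 4 (C/G), 7 (T/G), 8 (G/C), 11 (C/G), 12 (C/G), 16 (C/T).

8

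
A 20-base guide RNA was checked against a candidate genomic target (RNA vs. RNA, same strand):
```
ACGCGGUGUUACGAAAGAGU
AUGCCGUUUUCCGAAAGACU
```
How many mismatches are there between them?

5

Mismatches (1-based): site 2: C→U; site 5: G→C; site 8: G→U; site 11: A→C; site 19: G→C.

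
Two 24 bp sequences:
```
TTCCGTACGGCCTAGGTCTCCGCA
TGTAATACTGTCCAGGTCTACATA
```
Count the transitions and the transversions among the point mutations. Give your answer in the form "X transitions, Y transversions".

Transitions (purine↔purine or pyrimidine↔pyrimidine): 3 C→T, 5 G→A, 11 C→T, 13 T→C, 22 G→A, 23 C→T.
Transversions (purine↔pyrimidine): 2 T→G, 4 C→A, 9 G→T, 20 C→A.

6 transitions, 4 transversions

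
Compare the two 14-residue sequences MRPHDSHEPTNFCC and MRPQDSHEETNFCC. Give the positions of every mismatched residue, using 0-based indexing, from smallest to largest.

Differences at position 3 (H→Q), position 8 (P→E).

3, 8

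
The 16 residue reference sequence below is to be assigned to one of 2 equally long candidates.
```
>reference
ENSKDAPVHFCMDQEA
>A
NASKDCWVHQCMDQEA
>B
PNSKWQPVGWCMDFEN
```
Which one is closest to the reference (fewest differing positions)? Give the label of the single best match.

Hamming distances to reference — A: 5; B: 7.
Smallest is A with 5 mismatches.

A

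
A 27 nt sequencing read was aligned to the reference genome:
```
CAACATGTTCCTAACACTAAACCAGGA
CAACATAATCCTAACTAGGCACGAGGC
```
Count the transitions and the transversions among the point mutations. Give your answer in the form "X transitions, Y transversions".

Mismatches (1-based):
position 7: G→A (purine→purine, transition)
position 8: T→A (pyrimidine→purine, transversion)
position 16: A→T (purine→pyrimidine, transversion)
position 17: C→A (pyrimidine→purine, transversion)
position 18: T→G (pyrimidine→purine, transversion)
position 19: A→G (purine→purine, transition)
position 20: A→C (purine→pyrimidine, transversion)
position 23: C→G (pyrimidine→purine, transversion)
position 27: A→C (purine→pyrimidine, transversion)

2 transitions, 7 transversions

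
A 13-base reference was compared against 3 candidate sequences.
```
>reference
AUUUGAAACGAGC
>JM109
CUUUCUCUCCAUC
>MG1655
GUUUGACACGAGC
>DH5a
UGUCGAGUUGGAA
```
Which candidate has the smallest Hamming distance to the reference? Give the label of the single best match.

JM109 differs at 7 bases; MG1655 differs at 2 bases; DH5a differs at 9 bases. The closest is MG1655.

MG1655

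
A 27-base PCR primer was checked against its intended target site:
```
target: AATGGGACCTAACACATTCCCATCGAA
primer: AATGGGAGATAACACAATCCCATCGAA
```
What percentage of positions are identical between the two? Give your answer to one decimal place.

3 positions differ (8, 9, 17), so 24 of 27 match: 24/27 = 88.89%.

88.9%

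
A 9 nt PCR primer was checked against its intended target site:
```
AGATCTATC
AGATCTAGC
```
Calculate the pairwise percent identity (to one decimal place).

88.9%

1 position differs (8), so 8 of 9 match: 8/9 = 88.89%.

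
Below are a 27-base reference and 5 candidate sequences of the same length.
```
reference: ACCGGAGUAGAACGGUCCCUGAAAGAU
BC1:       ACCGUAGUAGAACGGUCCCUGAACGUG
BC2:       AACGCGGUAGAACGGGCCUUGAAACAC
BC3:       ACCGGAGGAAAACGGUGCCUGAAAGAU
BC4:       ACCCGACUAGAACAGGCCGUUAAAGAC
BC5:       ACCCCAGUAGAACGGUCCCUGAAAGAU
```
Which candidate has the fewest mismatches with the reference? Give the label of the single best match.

Hamming distances to reference — BC1: 4; BC2: 7; BC3: 3; BC4: 7; BC5: 2.
Smallest is BC5 with 2 mismatches.

BC5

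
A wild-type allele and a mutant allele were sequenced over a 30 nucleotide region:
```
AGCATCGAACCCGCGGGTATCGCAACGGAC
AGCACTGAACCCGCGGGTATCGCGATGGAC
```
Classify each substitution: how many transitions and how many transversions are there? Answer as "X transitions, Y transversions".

4 transitions, 0 transversions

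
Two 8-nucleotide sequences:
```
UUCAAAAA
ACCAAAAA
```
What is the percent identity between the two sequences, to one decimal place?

75.0%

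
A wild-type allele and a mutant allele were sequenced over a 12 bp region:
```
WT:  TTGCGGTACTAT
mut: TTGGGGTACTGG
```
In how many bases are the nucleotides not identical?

The sequences differ at bases 4, 11, 12 (1-based) — 3 in total.

3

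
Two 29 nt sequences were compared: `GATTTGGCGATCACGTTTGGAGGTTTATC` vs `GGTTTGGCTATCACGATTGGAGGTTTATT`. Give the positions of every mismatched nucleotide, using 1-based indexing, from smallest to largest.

2, 9, 16, 29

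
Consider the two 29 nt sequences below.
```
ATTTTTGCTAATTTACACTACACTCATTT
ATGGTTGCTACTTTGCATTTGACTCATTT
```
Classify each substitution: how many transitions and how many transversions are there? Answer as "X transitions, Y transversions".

2 transitions, 5 transversions

Transitions (purine↔purine or pyrimidine↔pyrimidine): 15 A→G, 18 C→T.
Transversions (purine↔pyrimidine): 3 T→G, 4 T→G, 11 A→C, 20 A→T, 21 C→G.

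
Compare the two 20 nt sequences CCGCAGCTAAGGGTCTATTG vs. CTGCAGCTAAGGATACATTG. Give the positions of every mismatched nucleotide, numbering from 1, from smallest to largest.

2, 13, 15, 16

Differences at position 2 (C→T), position 13 (G→A), position 15 (C→A), position 16 (T→C).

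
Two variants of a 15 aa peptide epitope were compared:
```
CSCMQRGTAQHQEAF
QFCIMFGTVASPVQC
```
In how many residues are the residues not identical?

The sequences differ at residues 1, 2, 4, 5, 6, 9, 10, 11, 12, 13, 14, 15 (1-based) — 12 in total.

12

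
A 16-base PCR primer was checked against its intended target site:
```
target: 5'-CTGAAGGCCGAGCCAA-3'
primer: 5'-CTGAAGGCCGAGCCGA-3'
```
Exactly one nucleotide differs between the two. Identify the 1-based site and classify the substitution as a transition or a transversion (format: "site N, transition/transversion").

Site 15 changes A→G. A is a purine and G is a purine, so this is a transition.

site 15, transition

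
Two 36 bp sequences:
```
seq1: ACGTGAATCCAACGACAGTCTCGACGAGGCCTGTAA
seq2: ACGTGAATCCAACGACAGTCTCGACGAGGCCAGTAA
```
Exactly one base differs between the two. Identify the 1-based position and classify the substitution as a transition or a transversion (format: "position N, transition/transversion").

position 32, transversion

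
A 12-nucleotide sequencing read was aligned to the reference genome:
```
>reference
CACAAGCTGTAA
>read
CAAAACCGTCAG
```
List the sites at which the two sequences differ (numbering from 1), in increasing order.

3, 6, 8, 9, 10, 12

Differences at site 3 (C→A), site 6 (G→C), site 8 (T→G), site 9 (G→T), site 10 (T→C), site 12 (A→G).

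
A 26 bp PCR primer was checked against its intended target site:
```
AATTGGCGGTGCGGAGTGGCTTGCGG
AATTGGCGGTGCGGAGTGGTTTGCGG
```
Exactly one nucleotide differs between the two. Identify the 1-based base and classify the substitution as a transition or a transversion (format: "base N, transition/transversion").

base 20, transition

The sequences differ only at base 20: C→T (pyrimidine→pyrimidine), a transition.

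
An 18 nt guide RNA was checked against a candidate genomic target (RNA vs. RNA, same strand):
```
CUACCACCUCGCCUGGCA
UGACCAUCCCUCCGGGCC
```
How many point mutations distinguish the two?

7

The sequences differ at sites 1, 2, 7, 9, 11, 14, 18 (1-based) — 7 in total.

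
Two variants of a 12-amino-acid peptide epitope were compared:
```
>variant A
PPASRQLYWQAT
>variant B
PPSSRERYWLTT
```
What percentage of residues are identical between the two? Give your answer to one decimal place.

58.3%

Mismatches at positions 3, 6, 7, 10, 11 (1-based): 5 of 12.
Identical positions: 7/12 = 58.33% → 58.3%.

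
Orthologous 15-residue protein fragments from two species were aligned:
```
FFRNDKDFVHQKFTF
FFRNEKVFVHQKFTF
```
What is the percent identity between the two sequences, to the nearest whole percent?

Mismatches at positions 5, 7 (1-based): 2 of 15.
Identical positions: 13/15 = 86.67% → 87%.

87%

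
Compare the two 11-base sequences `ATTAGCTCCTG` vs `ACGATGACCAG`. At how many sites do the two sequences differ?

Mismatches (1-based): site 2: T→C; site 3: T→G; site 5: G→T; site 6: C→G; site 7: T→A; site 10: T→A.

6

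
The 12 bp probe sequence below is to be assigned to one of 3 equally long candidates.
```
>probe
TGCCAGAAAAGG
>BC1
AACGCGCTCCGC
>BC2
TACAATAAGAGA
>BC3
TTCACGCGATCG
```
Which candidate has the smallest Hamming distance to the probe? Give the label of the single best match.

BC1 differs at 9 sites; BC2 differs at 5 sites; BC3 differs at 7 sites. The closest is BC2.

BC2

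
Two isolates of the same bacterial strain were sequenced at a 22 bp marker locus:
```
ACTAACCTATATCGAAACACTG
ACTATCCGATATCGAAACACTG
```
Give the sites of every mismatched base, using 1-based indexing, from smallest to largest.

5, 8

Differences at site 5 (A→T), site 8 (T→G).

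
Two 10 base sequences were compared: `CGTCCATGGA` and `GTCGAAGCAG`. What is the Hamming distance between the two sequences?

9

The sequences differ at sites 1, 2, 3, 4, 5, 7, 8, 9, 10 (1-based) — 9 in total.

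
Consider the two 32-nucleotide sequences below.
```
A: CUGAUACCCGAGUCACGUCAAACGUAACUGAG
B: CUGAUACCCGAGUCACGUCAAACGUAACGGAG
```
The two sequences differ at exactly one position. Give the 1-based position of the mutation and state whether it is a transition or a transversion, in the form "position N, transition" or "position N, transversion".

The sequences differ only at position 29: U→G (pyrimidine→purine), a transversion.

position 29, transversion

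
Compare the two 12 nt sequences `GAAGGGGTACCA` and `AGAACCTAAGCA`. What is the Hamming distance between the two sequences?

Comparing position by position, 8 sites differ: 1 (G/A), 2 (A/G), 4 (G/A), 5 (G/C), 6 (G/C), 7 (G/T), 8 (T/A), 10 (C/G).

8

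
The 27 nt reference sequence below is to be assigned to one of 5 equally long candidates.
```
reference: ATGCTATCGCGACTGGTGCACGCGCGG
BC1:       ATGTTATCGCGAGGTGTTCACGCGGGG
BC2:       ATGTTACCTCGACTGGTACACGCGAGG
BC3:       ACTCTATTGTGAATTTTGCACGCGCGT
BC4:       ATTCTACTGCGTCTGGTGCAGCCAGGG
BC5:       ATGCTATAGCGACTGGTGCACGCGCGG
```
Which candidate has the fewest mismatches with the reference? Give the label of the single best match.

BC1 differs at 6 sites; BC2 differs at 5 sites; BC3 differs at 8 sites; BC4 differs at 8 sites; BC5 differs at 1 site. The closest is BC5.

BC5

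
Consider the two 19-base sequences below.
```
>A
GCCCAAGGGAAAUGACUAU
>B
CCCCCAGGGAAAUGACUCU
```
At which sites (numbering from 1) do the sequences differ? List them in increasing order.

Scanning 1-based: 1: G/C; 5: A/C; 18: A/C.

1, 5, 18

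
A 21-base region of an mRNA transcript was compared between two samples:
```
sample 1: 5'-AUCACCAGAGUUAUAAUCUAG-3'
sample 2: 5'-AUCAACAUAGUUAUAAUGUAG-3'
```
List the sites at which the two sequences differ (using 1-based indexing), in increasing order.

Differences at site 5 (C→A), site 8 (G→U), site 18 (C→G).

5, 8, 18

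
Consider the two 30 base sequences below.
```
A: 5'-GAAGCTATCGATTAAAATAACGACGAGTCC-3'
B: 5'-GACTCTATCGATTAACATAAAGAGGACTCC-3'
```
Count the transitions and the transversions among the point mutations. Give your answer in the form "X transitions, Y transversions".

Transitions (purine↔purine or pyrimidine↔pyrimidine): none.
Transversions (purine↔pyrimidine): 3 A→C, 4 G→T, 16 A→C, 21 C→A, 24 C→G, 27 G→C.

0 transitions, 6 transversions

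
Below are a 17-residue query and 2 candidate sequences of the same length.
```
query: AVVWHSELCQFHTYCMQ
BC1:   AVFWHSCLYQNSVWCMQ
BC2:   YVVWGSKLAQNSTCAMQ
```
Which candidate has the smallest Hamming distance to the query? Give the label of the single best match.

Hamming distances to query — BC1: 7; BC2: 8.
Smallest is BC1 with 7 mismatches.

BC1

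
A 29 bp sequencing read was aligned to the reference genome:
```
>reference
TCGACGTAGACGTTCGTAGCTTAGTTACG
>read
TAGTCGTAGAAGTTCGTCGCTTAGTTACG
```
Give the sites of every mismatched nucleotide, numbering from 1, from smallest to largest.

2, 4, 11, 18

Scanning 1-based: 2: C/A; 4: A/T; 11: C/A; 18: A/C.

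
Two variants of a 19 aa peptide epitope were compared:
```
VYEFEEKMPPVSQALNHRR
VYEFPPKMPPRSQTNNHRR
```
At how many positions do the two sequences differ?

5

The sequences differ at positions 5, 6, 11, 14, 15 (1-based) — 5 in total.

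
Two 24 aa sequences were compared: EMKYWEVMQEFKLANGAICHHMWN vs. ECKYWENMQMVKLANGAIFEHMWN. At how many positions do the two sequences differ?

The sequences differ at positions 2, 7, 10, 11, 19, 20 (1-based) — 6 in total.

6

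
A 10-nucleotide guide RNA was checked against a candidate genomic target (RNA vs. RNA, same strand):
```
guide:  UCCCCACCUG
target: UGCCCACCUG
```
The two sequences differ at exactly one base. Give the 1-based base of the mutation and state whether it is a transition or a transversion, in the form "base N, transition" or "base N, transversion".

base 2, transversion

Base 2 changes C→G. C is a pyrimidine and G is a purine, so this is a transversion.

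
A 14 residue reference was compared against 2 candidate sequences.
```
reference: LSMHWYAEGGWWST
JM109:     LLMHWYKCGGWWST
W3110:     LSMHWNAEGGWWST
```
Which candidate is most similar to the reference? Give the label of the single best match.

W3110

JM109 differs at 3 residues; W3110 differs at 1 residue. The closest is W3110.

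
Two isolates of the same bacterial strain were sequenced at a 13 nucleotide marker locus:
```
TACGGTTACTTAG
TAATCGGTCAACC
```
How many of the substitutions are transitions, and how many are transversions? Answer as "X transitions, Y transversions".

Mismatches (1-based):
base 3: C→A (pyrimidine→purine, transversion)
base 4: G→T (purine→pyrimidine, transversion)
base 5: G→C (purine→pyrimidine, transversion)
base 6: T→G (pyrimidine→purine, transversion)
base 7: T→G (pyrimidine→purine, transversion)
base 8: A→T (purine→pyrimidine, transversion)
base 10: T→A (pyrimidine→purine, transversion)
base 11: T→A (pyrimidine→purine, transversion)
base 12: A→C (purine→pyrimidine, transversion)
base 13: G→C (purine→pyrimidine, transversion)

0 transitions, 10 transversions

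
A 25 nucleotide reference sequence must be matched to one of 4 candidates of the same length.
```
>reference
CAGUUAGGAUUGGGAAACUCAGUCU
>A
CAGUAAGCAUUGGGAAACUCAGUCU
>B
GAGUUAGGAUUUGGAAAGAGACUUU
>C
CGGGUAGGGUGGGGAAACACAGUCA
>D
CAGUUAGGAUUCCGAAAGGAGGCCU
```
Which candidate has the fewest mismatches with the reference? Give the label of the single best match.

A

Hamming distances to reference — A: 2; B: 7; C: 6; D: 7.
Smallest is A with 2 mismatches.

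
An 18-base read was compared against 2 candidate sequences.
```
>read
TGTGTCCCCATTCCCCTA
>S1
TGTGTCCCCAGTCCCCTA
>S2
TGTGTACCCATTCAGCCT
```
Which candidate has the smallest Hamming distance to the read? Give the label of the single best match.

Hamming distances to read — S1: 1; S2: 5.
Smallest is S1 with 1 mismatch.

S1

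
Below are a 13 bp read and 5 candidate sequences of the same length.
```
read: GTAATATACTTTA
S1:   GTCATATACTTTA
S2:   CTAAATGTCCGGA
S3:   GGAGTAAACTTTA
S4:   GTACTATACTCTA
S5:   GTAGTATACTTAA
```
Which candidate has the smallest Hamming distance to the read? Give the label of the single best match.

S1 differs at 1 position; S2 differs at 8 positions; S3 differs at 3 positions; S4 differs at 2 positions; S5 differs at 2 positions. The closest is S1.

S1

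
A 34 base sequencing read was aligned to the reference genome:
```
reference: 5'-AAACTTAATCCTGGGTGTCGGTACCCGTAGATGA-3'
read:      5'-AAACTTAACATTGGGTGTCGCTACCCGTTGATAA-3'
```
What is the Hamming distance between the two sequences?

The sequences differ at bases 9, 10, 11, 21, 29, 33 (1-based) — 6 in total.

6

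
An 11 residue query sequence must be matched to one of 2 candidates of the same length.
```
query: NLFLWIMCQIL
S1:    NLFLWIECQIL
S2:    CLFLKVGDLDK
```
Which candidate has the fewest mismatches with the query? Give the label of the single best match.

S1 differs at 1 position; S2 differs at 8 positions. The closest is S1.

S1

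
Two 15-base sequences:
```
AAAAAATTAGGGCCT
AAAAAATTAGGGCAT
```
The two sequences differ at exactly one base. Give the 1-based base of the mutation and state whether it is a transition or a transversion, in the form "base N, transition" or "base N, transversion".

The sequences differ only at base 14: C→A (pyrimidine→purine), a transversion.

base 14, transversion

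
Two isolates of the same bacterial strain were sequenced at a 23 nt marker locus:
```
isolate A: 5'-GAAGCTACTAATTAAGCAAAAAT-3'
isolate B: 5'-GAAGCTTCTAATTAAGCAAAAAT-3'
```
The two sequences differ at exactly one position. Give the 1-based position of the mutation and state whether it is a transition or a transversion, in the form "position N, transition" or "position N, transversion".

position 7, transversion

Position 7 changes A→T. A is a purine and T is a pyrimidine, so this is a transversion.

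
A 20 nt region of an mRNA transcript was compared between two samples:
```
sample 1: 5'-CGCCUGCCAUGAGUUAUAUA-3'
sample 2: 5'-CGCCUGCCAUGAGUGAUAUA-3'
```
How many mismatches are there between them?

Mismatches (1-based): site 15: U→G.

1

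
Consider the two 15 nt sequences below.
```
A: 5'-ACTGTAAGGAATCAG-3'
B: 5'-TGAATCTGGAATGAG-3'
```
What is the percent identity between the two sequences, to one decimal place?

53.3%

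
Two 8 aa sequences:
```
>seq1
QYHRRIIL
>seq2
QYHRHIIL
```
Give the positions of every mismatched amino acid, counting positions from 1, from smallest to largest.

5

Scanning 1-based: 5: R/H.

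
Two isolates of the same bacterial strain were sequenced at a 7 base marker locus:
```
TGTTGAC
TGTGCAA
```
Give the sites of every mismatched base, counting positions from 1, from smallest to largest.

4, 5, 7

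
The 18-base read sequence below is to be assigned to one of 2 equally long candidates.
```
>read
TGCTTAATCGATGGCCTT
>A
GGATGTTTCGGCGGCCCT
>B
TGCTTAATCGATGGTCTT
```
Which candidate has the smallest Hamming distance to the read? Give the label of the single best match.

Hamming distances to read — A: 8; B: 1.
Smallest is B with 1 mismatch.

B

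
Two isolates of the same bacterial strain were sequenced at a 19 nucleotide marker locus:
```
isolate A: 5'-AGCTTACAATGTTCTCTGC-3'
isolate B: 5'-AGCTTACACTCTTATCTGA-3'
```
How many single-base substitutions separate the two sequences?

4

The sequences differ at sites 9, 11, 14, 19 (1-based) — 4 in total.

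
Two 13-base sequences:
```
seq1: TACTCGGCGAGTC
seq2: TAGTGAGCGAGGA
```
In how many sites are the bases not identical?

5

Comparing position by position, 5 sites differ: 3 (C/G), 5 (C/G), 6 (G/A), 12 (T/G), 13 (C/A).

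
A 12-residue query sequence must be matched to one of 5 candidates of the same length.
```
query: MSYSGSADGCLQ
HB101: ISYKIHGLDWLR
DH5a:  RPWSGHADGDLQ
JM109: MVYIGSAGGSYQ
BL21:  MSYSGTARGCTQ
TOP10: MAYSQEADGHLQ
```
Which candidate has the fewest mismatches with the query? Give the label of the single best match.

Hamming distances to query — HB101: 9; DH5a: 5; JM109: 5; BL21: 3; TOP10: 4.
Smallest is BL21 with 3 mismatches.

BL21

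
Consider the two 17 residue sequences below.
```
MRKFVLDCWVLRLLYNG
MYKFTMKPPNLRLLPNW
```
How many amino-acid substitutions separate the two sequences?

Comparing position by position, 9 residues differ: 2 (R/Y), 5 (V/T), 6 (L/M), 7 (D/K), 8 (C/P), 9 (W/P), 10 (V/N), 15 (Y/P), 17 (G/W).

9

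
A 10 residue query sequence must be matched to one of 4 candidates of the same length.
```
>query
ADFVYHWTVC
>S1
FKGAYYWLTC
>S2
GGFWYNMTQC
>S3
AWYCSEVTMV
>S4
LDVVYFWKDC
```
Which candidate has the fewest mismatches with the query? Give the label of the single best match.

S1 differs at 7 residues; S2 differs at 6 residues; S3 differs at 8 residues; S4 differs at 5 residues. The closest is S4.

S4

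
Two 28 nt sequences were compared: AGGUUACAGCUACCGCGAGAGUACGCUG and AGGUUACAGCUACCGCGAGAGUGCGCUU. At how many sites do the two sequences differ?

Mismatches (1-based): site 23: A→G; site 28: G→U.

2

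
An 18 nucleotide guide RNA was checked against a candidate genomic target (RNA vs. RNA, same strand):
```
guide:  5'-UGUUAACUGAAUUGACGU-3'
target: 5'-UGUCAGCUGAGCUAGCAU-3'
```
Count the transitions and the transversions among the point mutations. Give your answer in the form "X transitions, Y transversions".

7 transitions, 0 transversions

Transitions (purine↔purine or pyrimidine↔pyrimidine): 4 U→C, 6 A→G, 11 A→G, 12 U→C, 14 G→A, 15 A→G, 17 G→A.
Transversions (purine↔pyrimidine): none.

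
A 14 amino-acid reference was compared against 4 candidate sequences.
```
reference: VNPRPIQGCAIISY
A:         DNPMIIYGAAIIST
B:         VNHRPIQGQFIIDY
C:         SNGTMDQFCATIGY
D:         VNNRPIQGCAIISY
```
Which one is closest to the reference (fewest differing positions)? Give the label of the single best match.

A differs at 6 positions; B differs at 4 positions; C differs at 8 positions; D differs at 1 position. The closest is D.

D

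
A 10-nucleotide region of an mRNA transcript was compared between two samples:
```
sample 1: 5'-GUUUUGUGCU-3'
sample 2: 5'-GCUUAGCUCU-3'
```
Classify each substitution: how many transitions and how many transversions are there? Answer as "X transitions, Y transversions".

Mismatches (1-based):
site 2: U→C (pyrimidine→pyrimidine, transition)
site 5: U→A (pyrimidine→purine, transversion)
site 7: U→C (pyrimidine→pyrimidine, transition)
site 8: G→U (purine→pyrimidine, transversion)

2 transitions, 2 transversions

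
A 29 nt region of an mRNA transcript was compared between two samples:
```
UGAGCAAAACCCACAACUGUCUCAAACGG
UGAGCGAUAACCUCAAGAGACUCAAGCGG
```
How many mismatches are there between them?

Comparing position by position, 8 bases differ: 6 (A/G), 8 (A/U), 10 (C/A), 13 (A/U), 17 (C/G), 18 (U/A), 20 (U/A), 26 (A/G).

8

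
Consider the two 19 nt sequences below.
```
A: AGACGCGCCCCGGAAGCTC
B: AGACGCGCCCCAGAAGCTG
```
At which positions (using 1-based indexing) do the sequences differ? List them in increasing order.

Differences at position 12 (G→A), position 19 (C→G).

12, 19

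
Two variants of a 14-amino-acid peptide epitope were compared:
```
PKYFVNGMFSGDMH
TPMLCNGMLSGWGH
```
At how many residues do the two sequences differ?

8

The sequences differ at residues 1, 2, 3, 4, 5, 9, 12, 13 (1-based) — 8 in total.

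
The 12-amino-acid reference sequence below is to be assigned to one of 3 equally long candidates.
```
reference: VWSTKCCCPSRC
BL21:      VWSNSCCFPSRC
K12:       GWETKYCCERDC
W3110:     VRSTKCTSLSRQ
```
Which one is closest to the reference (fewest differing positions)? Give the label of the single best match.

BL21

BL21 differs at 3 positions; K12 differs at 6 positions; W3110 differs at 5 positions. The closest is BL21.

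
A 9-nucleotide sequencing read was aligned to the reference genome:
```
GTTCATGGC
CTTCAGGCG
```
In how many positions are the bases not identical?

Comparing position by position, 4 positions differ: 1 (G/C), 6 (T/G), 8 (G/C), 9 (C/G).

4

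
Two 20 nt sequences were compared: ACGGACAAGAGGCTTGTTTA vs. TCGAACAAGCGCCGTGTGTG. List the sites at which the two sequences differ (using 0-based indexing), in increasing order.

0, 3, 9, 11, 13, 17, 19

Differences at site 0 (A→T), site 3 (G→A), site 9 (A→C), site 11 (G→C), site 13 (T→G), site 17 (T→G), site 19 (A→G).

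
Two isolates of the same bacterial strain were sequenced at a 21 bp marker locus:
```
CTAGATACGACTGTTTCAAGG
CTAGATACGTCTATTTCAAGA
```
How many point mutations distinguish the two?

3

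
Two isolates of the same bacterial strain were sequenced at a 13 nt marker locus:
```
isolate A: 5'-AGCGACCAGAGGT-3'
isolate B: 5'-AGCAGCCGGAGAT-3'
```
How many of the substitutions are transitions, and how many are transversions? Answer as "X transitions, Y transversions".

4 transitions, 0 transversions

Mismatches (1-based):
position 4: G→A (purine→purine, transition)
position 5: A→G (purine→purine, transition)
position 8: A→G (purine→purine, transition)
position 12: G→A (purine→purine, transition)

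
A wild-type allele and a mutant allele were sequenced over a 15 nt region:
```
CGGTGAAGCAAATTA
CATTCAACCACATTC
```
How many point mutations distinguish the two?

Mismatches (1-based): position 2: G→A; position 3: G→T; position 5: G→C; position 8: G→C; position 11: A→C; position 15: A→C.

6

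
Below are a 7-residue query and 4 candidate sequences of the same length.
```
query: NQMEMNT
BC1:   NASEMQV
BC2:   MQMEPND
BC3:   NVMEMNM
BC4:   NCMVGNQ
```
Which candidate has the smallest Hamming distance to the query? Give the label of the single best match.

Hamming distances to query — BC1: 4; BC2: 3; BC3: 2; BC4: 4.
Smallest is BC3 with 2 mismatches.

BC3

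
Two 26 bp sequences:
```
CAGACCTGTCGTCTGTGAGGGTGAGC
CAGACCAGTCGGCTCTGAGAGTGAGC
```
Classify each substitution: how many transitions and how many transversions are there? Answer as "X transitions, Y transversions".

1 transition, 3 transversions

Mismatches (1-based):
site 7: T→A (pyrimidine→purine, transversion)
site 12: T→G (pyrimidine→purine, transversion)
site 15: G→C (purine→pyrimidine, transversion)
site 20: G→A (purine→purine, transition)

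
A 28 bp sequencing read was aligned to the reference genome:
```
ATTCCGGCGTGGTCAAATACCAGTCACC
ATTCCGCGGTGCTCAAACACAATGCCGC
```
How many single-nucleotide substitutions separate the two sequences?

The sequences differ at positions 7, 8, 12, 18, 21, 23, 24, 26, 27 (1-based) — 9 in total.

9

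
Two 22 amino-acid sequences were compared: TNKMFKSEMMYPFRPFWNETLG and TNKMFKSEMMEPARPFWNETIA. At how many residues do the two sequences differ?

4

The sequences differ at residues 11, 13, 21, 22 (1-based) — 4 in total.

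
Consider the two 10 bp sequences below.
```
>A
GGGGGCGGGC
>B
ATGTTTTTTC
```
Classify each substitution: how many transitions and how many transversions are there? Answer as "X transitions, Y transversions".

Transitions (purine↔purine or pyrimidine↔pyrimidine): 1 G→A, 6 C→T.
Transversions (purine↔pyrimidine): 2 G→T, 4 G→T, 5 G→T, 7 G→T, 8 G→T, 9 G→T.

2 transitions, 6 transversions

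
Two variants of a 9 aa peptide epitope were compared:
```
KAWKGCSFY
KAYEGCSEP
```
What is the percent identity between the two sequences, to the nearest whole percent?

56%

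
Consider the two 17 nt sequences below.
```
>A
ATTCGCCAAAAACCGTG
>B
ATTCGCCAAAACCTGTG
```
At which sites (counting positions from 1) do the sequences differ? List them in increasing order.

12, 14

Differences at site 12 (A→C), site 14 (C→T).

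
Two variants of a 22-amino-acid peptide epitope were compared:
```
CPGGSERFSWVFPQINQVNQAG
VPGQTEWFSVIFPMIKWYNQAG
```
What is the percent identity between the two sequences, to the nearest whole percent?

Mismatches at positions 1, 4, 5, 7, 10, 11, 14, 16, 17, 18 (1-based): 10 of 22.
Identical positions: 12/22 = 54.55% → 55%.

55%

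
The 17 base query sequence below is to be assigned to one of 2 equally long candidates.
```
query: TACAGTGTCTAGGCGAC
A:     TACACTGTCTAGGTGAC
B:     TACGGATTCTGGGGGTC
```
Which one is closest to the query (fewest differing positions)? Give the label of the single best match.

A differs at 2 positions; B differs at 6 positions. The closest is A.

A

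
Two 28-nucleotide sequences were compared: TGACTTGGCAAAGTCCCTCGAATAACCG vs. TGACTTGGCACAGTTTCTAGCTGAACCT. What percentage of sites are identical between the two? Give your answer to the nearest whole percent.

71%

Mismatches at positions 11, 15, 16, 19, 21, 22, 23, 28 (1-based): 8 of 28.
Identical positions: 20/28 = 71.43% → 71%.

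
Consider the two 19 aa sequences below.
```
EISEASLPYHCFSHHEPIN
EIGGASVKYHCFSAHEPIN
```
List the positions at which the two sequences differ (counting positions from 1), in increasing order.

Scanning 1-based: 3: S/G; 4: E/G; 7: L/V; 8: P/K; 14: H/A.

3, 4, 7, 8, 14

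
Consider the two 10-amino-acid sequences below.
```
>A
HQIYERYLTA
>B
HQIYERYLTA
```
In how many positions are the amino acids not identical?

0

No positions differ; the sequences are identical.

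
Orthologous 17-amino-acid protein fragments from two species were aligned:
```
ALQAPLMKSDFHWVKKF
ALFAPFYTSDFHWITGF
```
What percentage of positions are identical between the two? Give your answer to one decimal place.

58.8%

Mismatches at positions 3, 6, 7, 8, 14, 15, 16 (1-based): 7 of 17.
Identical positions: 10/17 = 58.82% → 58.8%.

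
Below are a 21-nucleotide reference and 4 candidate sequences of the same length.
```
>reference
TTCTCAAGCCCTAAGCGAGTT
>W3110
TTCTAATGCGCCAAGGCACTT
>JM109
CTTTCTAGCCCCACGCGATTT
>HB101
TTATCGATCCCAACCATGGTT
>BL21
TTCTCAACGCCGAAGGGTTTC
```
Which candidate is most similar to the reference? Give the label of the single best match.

Hamming distances to reference — W3110: 7; JM109: 6; HB101: 9; BL21: 7.
Smallest is JM109 with 6 mismatches.

JM109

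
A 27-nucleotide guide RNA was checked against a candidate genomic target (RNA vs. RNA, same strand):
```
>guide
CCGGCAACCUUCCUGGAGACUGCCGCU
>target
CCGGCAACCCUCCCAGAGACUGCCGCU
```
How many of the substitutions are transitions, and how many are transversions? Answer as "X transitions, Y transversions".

3 transitions, 0 transversions

Transitions (purine↔purine or pyrimidine↔pyrimidine): 10 U→C, 14 U→C, 15 G→A.
Transversions (purine↔pyrimidine): none.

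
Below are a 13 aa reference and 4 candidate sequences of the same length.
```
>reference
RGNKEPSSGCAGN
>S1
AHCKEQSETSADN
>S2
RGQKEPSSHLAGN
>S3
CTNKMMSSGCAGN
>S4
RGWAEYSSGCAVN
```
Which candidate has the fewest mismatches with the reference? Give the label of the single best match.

S1 differs at 8 residues; S2 differs at 3 residues; S3 differs at 4 residues; S4 differs at 4 residues. The closest is S2.

S2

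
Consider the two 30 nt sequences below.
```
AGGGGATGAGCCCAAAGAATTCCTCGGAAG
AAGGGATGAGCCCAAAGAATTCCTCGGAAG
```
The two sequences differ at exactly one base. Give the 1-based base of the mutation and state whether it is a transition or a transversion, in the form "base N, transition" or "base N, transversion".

base 2, transition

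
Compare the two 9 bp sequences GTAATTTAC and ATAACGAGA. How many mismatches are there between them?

Mismatches (1-based): position 1: G→A; position 5: T→C; position 6: T→G; position 7: T→A; position 8: A→G; position 9: C→A.

6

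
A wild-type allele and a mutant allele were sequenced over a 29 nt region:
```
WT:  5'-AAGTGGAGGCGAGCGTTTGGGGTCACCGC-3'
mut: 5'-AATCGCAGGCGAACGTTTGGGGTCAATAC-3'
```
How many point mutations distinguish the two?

7

Comparing position by position, 7 positions differ: 3 (G/T), 4 (T/C), 6 (G/C), 13 (G/A), 26 (C/A), 27 (C/T), 28 (G/A).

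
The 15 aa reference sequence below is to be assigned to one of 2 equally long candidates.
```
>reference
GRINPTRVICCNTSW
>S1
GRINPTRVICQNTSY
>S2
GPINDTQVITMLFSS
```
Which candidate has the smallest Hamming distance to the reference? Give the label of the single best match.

S1

S1 differs at 2 residues; S2 differs at 8 residues. The closest is S1.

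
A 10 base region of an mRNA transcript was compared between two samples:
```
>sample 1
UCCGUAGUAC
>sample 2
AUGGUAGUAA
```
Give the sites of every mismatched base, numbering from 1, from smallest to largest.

Differences at site 1 (U→A), site 2 (C→U), site 3 (C→G), site 10 (C→A).

1, 2, 3, 10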